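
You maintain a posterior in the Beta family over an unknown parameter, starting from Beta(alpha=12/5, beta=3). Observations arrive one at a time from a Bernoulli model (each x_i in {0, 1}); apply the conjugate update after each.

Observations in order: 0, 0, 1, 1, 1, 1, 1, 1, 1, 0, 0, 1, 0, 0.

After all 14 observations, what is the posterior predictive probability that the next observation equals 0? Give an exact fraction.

obs 1: x=0 → posterior Beta(12/5, 4)
obs 2: x=0 → posterior Beta(12/5, 5)
obs 3: x=1 → posterior Beta(17/5, 5)
obs 4: x=1 → posterior Beta(22/5, 5)
obs 5: x=1 → posterior Beta(27/5, 5)
obs 6: x=1 → posterior Beta(32/5, 5)
obs 7: x=1 → posterior Beta(37/5, 5)
obs 8: x=1 → posterior Beta(42/5, 5)
obs 9: x=1 → posterior Beta(47/5, 5)
obs 10: x=0 → posterior Beta(47/5, 6)
obs 11: x=0 → posterior Beta(47/5, 7)
obs 12: x=1 → posterior Beta(52/5, 7)
obs 13: x=0 → posterior Beta(52/5, 8)
obs 14: x=0 → posterior Beta(52/5, 9)

45/97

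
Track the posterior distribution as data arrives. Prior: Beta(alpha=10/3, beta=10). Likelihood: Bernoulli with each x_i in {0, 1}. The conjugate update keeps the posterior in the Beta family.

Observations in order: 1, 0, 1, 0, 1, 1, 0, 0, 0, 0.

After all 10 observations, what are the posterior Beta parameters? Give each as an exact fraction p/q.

obs 1: x=1 → posterior Beta(13/3, 10)
obs 2: x=0 → posterior Beta(13/3, 11)
obs 3: x=1 → posterior Beta(16/3, 11)
obs 4: x=0 → posterior Beta(16/3, 12)
obs 5: x=1 → posterior Beta(19/3, 12)
obs 6: x=1 → posterior Beta(22/3, 12)
obs 7: x=0 → posterior Beta(22/3, 13)
obs 8: x=0 → posterior Beta(22/3, 14)
obs 9: x=0 → posterior Beta(22/3, 15)
obs 10: x=0 → posterior Beta(22/3, 16)

alpha=22/3, beta=16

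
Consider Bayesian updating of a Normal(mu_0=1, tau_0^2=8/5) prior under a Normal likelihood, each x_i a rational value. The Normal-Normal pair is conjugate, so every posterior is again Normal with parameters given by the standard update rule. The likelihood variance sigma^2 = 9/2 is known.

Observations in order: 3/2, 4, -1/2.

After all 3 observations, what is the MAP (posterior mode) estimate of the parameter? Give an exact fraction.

125/93

obs 1: x=3/2 → posterior Normal(69/61, 72/61)
obs 2: x=4 → posterior Normal(19/11, 72/77)
obs 3: x=-1/2 → posterior Normal(125/93, 24/31)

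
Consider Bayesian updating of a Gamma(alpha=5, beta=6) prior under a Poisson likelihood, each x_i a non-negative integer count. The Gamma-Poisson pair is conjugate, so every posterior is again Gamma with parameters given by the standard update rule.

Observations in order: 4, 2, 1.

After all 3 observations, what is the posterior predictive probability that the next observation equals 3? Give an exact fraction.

obs 1: x=4 → posterior Gamma(9, 7)
obs 2: x=2 → posterior Gamma(11, 8)
obs 3: x=1 → posterior Gamma(12, 9)

25701087819771/250000000000000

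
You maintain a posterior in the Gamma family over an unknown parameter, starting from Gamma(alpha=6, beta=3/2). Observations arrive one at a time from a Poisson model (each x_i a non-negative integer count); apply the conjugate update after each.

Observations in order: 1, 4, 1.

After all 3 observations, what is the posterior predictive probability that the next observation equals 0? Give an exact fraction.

282429536481/3138428376721

obs 1: x=1 → posterior Gamma(7, 5/2)
obs 2: x=4 → posterior Gamma(11, 7/2)
obs 3: x=1 → posterior Gamma(12, 9/2)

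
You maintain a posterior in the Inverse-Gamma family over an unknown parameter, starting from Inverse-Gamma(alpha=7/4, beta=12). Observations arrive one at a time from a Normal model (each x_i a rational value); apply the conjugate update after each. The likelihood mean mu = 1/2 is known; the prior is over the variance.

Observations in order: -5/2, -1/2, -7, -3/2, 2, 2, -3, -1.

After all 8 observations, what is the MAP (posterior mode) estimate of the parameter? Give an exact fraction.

obs 1: x=-5/2 → posterior Inverse-Gamma(9/4, 33/2)
obs 2: x=-1/2 → posterior Inverse-Gamma(11/4, 17)
obs 3: x=-7 → posterior Inverse-Gamma(13/4, 361/8)
obs 4: x=-3/2 → posterior Inverse-Gamma(15/4, 377/8)
obs 5: x=2 → posterior Inverse-Gamma(17/4, 193/4)
obs 6: x=2 → posterior Inverse-Gamma(19/4, 395/8)
obs 7: x=-3 → posterior Inverse-Gamma(21/4, 111/2)
obs 8: x=-1 → posterior Inverse-Gamma(23/4, 453/8)

151/18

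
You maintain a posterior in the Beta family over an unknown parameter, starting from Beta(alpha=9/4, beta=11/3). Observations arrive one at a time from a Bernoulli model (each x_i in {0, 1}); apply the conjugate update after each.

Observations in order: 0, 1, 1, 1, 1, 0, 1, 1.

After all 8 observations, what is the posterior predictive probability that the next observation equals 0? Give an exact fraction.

obs 1: x=0 → posterior Beta(9/4, 14/3)
obs 2: x=1 → posterior Beta(13/4, 14/3)
obs 3: x=1 → posterior Beta(17/4, 14/3)
obs 4: x=1 → posterior Beta(21/4, 14/3)
obs 5: x=1 → posterior Beta(25/4, 14/3)
obs 6: x=0 → posterior Beta(25/4, 17/3)
obs 7: x=1 → posterior Beta(29/4, 17/3)
obs 8: x=1 → posterior Beta(33/4, 17/3)

68/167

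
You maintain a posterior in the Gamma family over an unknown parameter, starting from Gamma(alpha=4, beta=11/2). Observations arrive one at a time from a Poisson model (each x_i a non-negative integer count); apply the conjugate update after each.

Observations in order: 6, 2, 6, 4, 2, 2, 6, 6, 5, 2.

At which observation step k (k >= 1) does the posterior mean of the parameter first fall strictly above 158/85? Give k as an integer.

obs 1: x=6 → posterior Gamma(10, 13/2)
obs 2: x=2 → posterior Gamma(12, 15/2)
obs 3: x=6 → posterior Gamma(18, 17/2)
obs 4: x=4 → posterior Gamma(22, 19/2)
obs 5: x=2 → posterior Gamma(24, 21/2)
obs 6: x=2 → posterior Gamma(26, 23/2)
obs 7: x=6 → posterior Gamma(32, 25/2)
obs 8: x=6 → posterior Gamma(38, 27/2)
obs 9: x=5 → posterior Gamma(43, 29/2)
obs 10: x=2 → posterior Gamma(45, 31/2)

k = 3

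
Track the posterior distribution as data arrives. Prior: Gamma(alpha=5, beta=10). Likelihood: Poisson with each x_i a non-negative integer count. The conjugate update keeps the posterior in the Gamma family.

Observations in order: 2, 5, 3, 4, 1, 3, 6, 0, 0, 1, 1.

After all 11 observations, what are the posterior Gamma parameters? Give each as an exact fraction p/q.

alpha=31, beta=21

obs 1: x=2 → posterior Gamma(7, 11)
obs 2: x=5 → posterior Gamma(12, 12)
obs 3: x=3 → posterior Gamma(15, 13)
obs 4: x=4 → posterior Gamma(19, 14)
obs 5: x=1 → posterior Gamma(20, 15)
obs 6: x=3 → posterior Gamma(23, 16)
obs 7: x=6 → posterior Gamma(29, 17)
obs 8: x=0 → posterior Gamma(29, 18)
obs 9: x=0 → posterior Gamma(29, 19)
obs 10: x=1 → posterior Gamma(30, 20)
obs 11: x=1 → posterior Gamma(31, 21)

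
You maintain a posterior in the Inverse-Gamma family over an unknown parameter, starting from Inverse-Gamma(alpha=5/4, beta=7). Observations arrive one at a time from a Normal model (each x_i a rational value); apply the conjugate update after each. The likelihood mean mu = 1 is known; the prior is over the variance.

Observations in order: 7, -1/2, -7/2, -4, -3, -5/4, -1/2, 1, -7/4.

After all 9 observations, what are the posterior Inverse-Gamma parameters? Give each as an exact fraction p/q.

alpha=23/4, beta=1027/16

obs 1: x=7 → posterior Inverse-Gamma(7/4, 25)
obs 2: x=-1/2 → posterior Inverse-Gamma(9/4, 209/8)
obs 3: x=-7/2 → posterior Inverse-Gamma(11/4, 145/4)
obs 4: x=-4 → posterior Inverse-Gamma(13/4, 195/4)
obs 5: x=-3 → posterior Inverse-Gamma(15/4, 227/4)
obs 6: x=-5/4 → posterior Inverse-Gamma(17/4, 1897/32)
obs 7: x=-1/2 → posterior Inverse-Gamma(19/4, 1933/32)
obs 8: x=1 → posterior Inverse-Gamma(21/4, 1933/32)
obs 9: x=-7/4 → posterior Inverse-Gamma(23/4, 1027/16)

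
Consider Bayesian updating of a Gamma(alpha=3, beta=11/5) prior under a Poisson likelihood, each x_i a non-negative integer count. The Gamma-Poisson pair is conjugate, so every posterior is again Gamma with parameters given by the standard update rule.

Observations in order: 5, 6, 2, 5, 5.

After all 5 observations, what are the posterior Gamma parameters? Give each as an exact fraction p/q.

obs 1: x=5 → posterior Gamma(8, 16/5)
obs 2: x=6 → posterior Gamma(14, 21/5)
obs 3: x=2 → posterior Gamma(16, 26/5)
obs 4: x=5 → posterior Gamma(21, 31/5)
obs 5: x=5 → posterior Gamma(26, 36/5)

alpha=26, beta=36/5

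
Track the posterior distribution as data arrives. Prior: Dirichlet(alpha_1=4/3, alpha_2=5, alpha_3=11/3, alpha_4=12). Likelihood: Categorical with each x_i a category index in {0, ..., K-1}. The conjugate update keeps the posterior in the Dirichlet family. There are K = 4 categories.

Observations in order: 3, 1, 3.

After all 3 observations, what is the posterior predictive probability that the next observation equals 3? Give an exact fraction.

14/25

obs 1: x=3 → posterior Dirichlet(4/3, 5, 11/3, 13)
obs 2: x=1 → posterior Dirichlet(4/3, 6, 11/3, 13)
obs 3: x=3 → posterior Dirichlet(4/3, 6, 11/3, 14)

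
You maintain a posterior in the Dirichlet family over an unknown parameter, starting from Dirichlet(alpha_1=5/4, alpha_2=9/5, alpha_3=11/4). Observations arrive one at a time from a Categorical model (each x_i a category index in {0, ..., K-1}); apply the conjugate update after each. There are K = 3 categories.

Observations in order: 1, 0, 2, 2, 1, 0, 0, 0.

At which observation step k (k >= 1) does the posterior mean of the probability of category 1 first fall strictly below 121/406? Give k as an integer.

k = 4

obs 1: x=1 → posterior Dirichlet(5/4, 14/5, 11/4)
obs 2: x=0 → posterior Dirichlet(9/4, 14/5, 11/4)
obs 3: x=2 → posterior Dirichlet(9/4, 14/5, 15/4)
obs 4: x=2 → posterior Dirichlet(9/4, 14/5, 19/4)
obs 5: x=1 → posterior Dirichlet(9/4, 19/5, 19/4)
obs 6: x=0 → posterior Dirichlet(13/4, 19/5, 19/4)
obs 7: x=0 → posterior Dirichlet(17/4, 19/5, 19/4)
obs 8: x=0 → posterior Dirichlet(21/4, 19/5, 19/4)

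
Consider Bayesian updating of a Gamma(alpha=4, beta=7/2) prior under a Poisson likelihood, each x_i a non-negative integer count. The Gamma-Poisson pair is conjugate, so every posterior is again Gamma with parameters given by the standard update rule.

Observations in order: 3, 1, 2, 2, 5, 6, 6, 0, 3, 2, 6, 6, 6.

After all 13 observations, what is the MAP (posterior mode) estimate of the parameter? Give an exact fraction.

34/11

obs 1: x=3 → posterior Gamma(7, 9/2)
obs 2: x=1 → posterior Gamma(8, 11/2)
obs 3: x=2 → posterior Gamma(10, 13/2)
obs 4: x=2 → posterior Gamma(12, 15/2)
obs 5: x=5 → posterior Gamma(17, 17/2)
obs 6: x=6 → posterior Gamma(23, 19/2)
obs 7: x=6 → posterior Gamma(29, 21/2)
obs 8: x=0 → posterior Gamma(29, 23/2)
obs 9: x=3 → posterior Gamma(32, 25/2)
obs 10: x=2 → posterior Gamma(34, 27/2)
obs 11: x=6 → posterior Gamma(40, 29/2)
obs 12: x=6 → posterior Gamma(46, 31/2)
obs 13: x=6 → posterior Gamma(52, 33/2)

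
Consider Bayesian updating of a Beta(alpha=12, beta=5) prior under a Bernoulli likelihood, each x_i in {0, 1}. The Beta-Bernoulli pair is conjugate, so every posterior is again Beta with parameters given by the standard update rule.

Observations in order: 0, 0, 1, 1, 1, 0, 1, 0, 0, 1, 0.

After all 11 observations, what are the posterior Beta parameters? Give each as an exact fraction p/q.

alpha=17, beta=11

obs 1: x=0 → posterior Beta(12, 6)
obs 2: x=0 → posterior Beta(12, 7)
obs 3: x=1 → posterior Beta(13, 7)
obs 4: x=1 → posterior Beta(14, 7)
obs 5: x=1 → posterior Beta(15, 7)
obs 6: x=0 → posterior Beta(15, 8)
obs 7: x=1 → posterior Beta(16, 8)
obs 8: x=0 → posterior Beta(16, 9)
obs 9: x=0 → posterior Beta(16, 10)
obs 10: x=1 → posterior Beta(17, 10)
obs 11: x=0 → posterior Beta(17, 11)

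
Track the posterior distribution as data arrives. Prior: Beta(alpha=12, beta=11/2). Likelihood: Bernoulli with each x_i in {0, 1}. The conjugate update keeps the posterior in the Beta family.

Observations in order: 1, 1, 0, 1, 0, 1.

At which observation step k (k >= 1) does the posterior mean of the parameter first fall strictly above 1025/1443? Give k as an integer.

obs 1: x=1 → posterior Beta(13, 11/2)
obs 2: x=1 → posterior Beta(14, 11/2)
obs 3: x=0 → posterior Beta(14, 13/2)
obs 4: x=1 → posterior Beta(15, 13/2)
obs 5: x=0 → posterior Beta(15, 15/2)
obs 6: x=1 → posterior Beta(16, 15/2)

k = 2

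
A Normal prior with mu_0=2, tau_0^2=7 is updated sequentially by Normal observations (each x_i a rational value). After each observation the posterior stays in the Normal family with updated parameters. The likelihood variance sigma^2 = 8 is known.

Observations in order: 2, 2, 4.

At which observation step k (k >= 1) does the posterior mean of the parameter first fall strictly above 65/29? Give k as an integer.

obs 1: x=2 → posterior Normal(2, 56/15)
obs 2: x=2 → posterior Normal(2, 28/11)
obs 3: x=4 → posterior Normal(72/29, 56/29)

k = 3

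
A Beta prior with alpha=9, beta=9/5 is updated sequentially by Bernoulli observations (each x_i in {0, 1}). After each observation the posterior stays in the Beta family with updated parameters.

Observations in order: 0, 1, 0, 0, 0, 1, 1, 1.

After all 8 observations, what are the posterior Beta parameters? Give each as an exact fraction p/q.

obs 1: x=0 → posterior Beta(9, 14/5)
obs 2: x=1 → posterior Beta(10, 14/5)
obs 3: x=0 → posterior Beta(10, 19/5)
obs 4: x=0 → posterior Beta(10, 24/5)
obs 5: x=0 → posterior Beta(10, 29/5)
obs 6: x=1 → posterior Beta(11, 29/5)
obs 7: x=1 → posterior Beta(12, 29/5)
obs 8: x=1 → posterior Beta(13, 29/5)

alpha=13, beta=29/5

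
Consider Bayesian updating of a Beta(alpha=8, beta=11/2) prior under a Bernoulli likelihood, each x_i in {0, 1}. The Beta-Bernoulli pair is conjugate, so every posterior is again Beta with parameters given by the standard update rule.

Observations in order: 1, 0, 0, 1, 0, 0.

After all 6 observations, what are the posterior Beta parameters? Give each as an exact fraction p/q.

obs 1: x=1 → posterior Beta(9, 11/2)
obs 2: x=0 → posterior Beta(9, 13/2)
obs 3: x=0 → posterior Beta(9, 15/2)
obs 4: x=1 → posterior Beta(10, 15/2)
obs 5: x=0 → posterior Beta(10, 17/2)
obs 6: x=0 → posterior Beta(10, 19/2)

alpha=10, beta=19/2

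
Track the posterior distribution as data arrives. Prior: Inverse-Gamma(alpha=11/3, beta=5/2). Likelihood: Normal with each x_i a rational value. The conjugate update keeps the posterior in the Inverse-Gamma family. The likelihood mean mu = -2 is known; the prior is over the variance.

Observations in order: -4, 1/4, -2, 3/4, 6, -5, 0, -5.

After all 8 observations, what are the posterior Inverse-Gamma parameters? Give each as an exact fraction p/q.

alpha=23/3, beta=861/16

obs 1: x=-4 → posterior Inverse-Gamma(25/6, 9/2)
obs 2: x=1/4 → posterior Inverse-Gamma(14/3, 225/32)
obs 3: x=-2 → posterior Inverse-Gamma(31/6, 225/32)
obs 4: x=3/4 → posterior Inverse-Gamma(17/3, 173/16)
obs 5: x=6 → posterior Inverse-Gamma(37/6, 685/16)
obs 6: x=-5 → posterior Inverse-Gamma(20/3, 757/16)
obs 7: x=0 → posterior Inverse-Gamma(43/6, 789/16)
obs 8: x=-5 → posterior Inverse-Gamma(23/3, 861/16)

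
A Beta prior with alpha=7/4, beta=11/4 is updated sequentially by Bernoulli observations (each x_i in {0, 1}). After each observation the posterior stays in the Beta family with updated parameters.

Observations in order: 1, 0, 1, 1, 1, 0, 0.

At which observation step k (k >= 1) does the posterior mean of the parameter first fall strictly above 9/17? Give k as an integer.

obs 1: x=1 → posterior Beta(11/4, 11/4)
obs 2: x=0 → posterior Beta(11/4, 15/4)
obs 3: x=1 → posterior Beta(15/4, 15/4)
obs 4: x=1 → posterior Beta(19/4, 15/4)
obs 5: x=1 → posterior Beta(23/4, 15/4)
obs 6: x=0 → posterior Beta(23/4, 19/4)
obs 7: x=0 → posterior Beta(23/4, 23/4)

k = 4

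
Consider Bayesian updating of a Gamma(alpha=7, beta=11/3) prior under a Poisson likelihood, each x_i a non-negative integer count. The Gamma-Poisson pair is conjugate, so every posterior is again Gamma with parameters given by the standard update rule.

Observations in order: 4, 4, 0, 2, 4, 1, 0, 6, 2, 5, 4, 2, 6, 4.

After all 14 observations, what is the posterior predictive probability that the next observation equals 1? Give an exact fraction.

1326663499198460290590627909425426487837528774898149892918933793013612763688139610214379141/8049657538816729053308111164828706491102568480646765245861343877559579100352911849224667136

obs 1: x=4 → posterior Gamma(11, 14/3)
obs 2: x=4 → posterior Gamma(15, 17/3)
obs 3: x=0 → posterior Gamma(15, 20/3)
obs 4: x=2 → posterior Gamma(17, 23/3)
obs 5: x=4 → posterior Gamma(21, 26/3)
obs 6: x=1 → posterior Gamma(22, 29/3)
obs 7: x=0 → posterior Gamma(22, 32/3)
obs 8: x=6 → posterior Gamma(28, 35/3)
obs 9: x=2 → posterior Gamma(30, 38/3)
obs 10: x=5 → posterior Gamma(35, 41/3)
obs 11: x=4 → posterior Gamma(39, 44/3)
obs 12: x=2 → posterior Gamma(41, 47/3)
obs 13: x=6 → posterior Gamma(47, 50/3)
obs 14: x=4 → posterior Gamma(51, 53/3)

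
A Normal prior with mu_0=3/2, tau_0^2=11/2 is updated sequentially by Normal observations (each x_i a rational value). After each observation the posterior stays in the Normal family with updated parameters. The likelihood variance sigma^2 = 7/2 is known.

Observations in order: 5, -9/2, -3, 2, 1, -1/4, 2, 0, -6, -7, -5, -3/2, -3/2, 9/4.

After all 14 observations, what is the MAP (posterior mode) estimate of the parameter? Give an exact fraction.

-171/161

obs 1: x=5 → posterior Normal(131/36, 77/36)
obs 2: x=-9/2 → posterior Normal(16/29, 77/58)
obs 3: x=-3 → posterior Normal(-17/40, 77/80)
obs 4: x=2 → posterior Normal(5/51, 77/102)
obs 5: x=1 → posterior Normal(8/31, 77/124)
obs 6: x=-1/4 → posterior Normal(53/292, 77/146)
obs 7: x=2 → posterior Normal(47/112, 11/24)
obs 8: x=0 → posterior Normal(141/380, 77/190)
obs 9: x=-6 → posterior Normal(-123/424, 77/212)
obs 10: x=-7 → posterior Normal(-431/468, 77/234)
obs 11: x=-5 → posterior Normal(-651/512, 77/256)
obs 12: x=-3/2 → posterior Normal(-717/556, 77/278)
obs 13: x=-3/2 → posterior Normal(-261/200, 77/300)
obs 14: x=9/4 → posterior Normal(-171/161, 11/46)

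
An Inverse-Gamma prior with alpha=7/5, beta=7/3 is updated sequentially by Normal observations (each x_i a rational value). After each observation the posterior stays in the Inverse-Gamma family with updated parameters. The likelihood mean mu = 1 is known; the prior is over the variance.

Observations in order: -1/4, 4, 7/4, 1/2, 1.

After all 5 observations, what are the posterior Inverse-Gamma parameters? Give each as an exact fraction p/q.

obs 1: x=-1/4 → posterior Inverse-Gamma(19/10, 299/96)
obs 2: x=4 → posterior Inverse-Gamma(12/5, 731/96)
obs 3: x=7/4 → posterior Inverse-Gamma(29/10, 379/48)
obs 4: x=1/2 → posterior Inverse-Gamma(17/5, 385/48)
obs 5: x=1 → posterior Inverse-Gamma(39/10, 385/48)

alpha=39/10, beta=385/48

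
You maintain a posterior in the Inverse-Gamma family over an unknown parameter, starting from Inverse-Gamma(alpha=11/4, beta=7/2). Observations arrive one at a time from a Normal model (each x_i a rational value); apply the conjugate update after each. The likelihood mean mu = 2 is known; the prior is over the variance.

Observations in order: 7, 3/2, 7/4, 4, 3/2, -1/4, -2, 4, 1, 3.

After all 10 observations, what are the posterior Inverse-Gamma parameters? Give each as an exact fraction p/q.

obs 1: x=7 → posterior Inverse-Gamma(13/4, 16)
obs 2: x=3/2 → posterior Inverse-Gamma(15/4, 129/8)
obs 3: x=7/4 → posterior Inverse-Gamma(17/4, 517/32)
obs 4: x=4 → posterior Inverse-Gamma(19/4, 581/32)
obs 5: x=3/2 → posterior Inverse-Gamma(21/4, 585/32)
obs 6: x=-1/4 → posterior Inverse-Gamma(23/4, 333/16)
obs 7: x=-2 → posterior Inverse-Gamma(25/4, 461/16)
obs 8: x=4 → posterior Inverse-Gamma(27/4, 493/16)
obs 9: x=1 → posterior Inverse-Gamma(29/4, 501/16)
obs 10: x=3 → posterior Inverse-Gamma(31/4, 509/16)

alpha=31/4, beta=509/16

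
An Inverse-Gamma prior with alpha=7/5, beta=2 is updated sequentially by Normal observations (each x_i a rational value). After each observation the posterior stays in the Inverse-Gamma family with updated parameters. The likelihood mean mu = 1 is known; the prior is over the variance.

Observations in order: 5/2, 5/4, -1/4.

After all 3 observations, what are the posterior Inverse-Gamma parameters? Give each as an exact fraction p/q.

obs 1: x=5/2 → posterior Inverse-Gamma(19/10, 25/8)
obs 2: x=5/4 → posterior Inverse-Gamma(12/5, 101/32)
obs 3: x=-1/4 → posterior Inverse-Gamma(29/10, 63/16)

alpha=29/10, beta=63/16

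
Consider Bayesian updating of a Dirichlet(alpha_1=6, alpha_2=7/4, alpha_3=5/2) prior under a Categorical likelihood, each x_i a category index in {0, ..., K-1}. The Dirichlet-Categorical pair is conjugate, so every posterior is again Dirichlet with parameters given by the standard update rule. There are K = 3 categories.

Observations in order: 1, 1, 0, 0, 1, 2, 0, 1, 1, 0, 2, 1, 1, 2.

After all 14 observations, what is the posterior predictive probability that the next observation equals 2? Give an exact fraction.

22/97

obs 1: x=1 → posterior Dirichlet(6, 11/4, 5/2)
obs 2: x=1 → posterior Dirichlet(6, 15/4, 5/2)
obs 3: x=0 → posterior Dirichlet(7, 15/4, 5/2)
obs 4: x=0 → posterior Dirichlet(8, 15/4, 5/2)
obs 5: x=1 → posterior Dirichlet(8, 19/4, 5/2)
obs 6: x=2 → posterior Dirichlet(8, 19/4, 7/2)
obs 7: x=0 → posterior Dirichlet(9, 19/4, 7/2)
obs 8: x=1 → posterior Dirichlet(9, 23/4, 7/2)
obs 9: x=1 → posterior Dirichlet(9, 27/4, 7/2)
obs 10: x=0 → posterior Dirichlet(10, 27/4, 7/2)
obs 11: x=2 → posterior Dirichlet(10, 27/4, 9/2)
obs 12: x=1 → posterior Dirichlet(10, 31/4, 9/2)
obs 13: x=1 → posterior Dirichlet(10, 35/4, 9/2)
obs 14: x=2 → posterior Dirichlet(10, 35/4, 11/2)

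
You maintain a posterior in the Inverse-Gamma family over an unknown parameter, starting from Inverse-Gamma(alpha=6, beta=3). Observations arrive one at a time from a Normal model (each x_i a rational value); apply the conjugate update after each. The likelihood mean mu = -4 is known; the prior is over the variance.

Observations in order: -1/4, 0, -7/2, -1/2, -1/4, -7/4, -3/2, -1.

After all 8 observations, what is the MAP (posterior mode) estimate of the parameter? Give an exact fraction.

obs 1: x=-1/4 → posterior Inverse-Gamma(13/2, 321/32)
obs 2: x=0 → posterior Inverse-Gamma(7, 577/32)
obs 3: x=-7/2 → posterior Inverse-Gamma(15/2, 581/32)
obs 4: x=-1/2 → posterior Inverse-Gamma(8, 777/32)
obs 5: x=-1/4 → posterior Inverse-Gamma(17/2, 501/16)
obs 6: x=-7/4 → posterior Inverse-Gamma(9, 1083/32)
obs 7: x=-3/2 → posterior Inverse-Gamma(19/2, 1183/32)
obs 8: x=-1 → posterior Inverse-Gamma(10, 1327/32)

1327/352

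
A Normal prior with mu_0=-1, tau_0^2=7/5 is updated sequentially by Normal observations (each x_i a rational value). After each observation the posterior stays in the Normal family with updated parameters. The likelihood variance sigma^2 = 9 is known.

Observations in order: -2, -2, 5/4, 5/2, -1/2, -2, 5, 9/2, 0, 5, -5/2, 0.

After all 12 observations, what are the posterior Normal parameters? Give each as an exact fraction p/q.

obs 1: x=-2 → posterior Normal(-59/52, 63/52)
obs 2: x=-2 → posterior Normal(-73/59, 63/59)
obs 3: x=5/4 → posterior Normal(-257/264, 21/22)
obs 4: x=5/2 → posterior Normal(-187/292, 63/73)
obs 5: x=-1/2 → posterior Normal(-201/320, 63/80)
obs 6: x=-2 → posterior Normal(-257/348, 21/29)
obs 7: x=5 → posterior Normal(-117/376, 63/94)
obs 8: x=9/2 → posterior Normal(9/404, 63/101)
obs 9: x=0 → posterior Normal(1/48, 7/12)
obs 10: x=5 → posterior Normal(149/460, 63/115)
obs 11: x=-5/2 → posterior Normal(79/488, 63/122)
obs 12: x=0 → posterior Normal(79/516, 21/43)

mu_0=79/516, tau_0^2=21/43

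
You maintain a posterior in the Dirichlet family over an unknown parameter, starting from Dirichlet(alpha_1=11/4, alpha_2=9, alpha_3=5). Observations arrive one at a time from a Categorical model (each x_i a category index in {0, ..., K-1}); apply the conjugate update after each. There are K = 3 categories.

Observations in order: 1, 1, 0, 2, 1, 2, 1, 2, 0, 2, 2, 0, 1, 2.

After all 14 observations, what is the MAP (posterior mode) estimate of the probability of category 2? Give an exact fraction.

obs 1: x=1 → posterior Dirichlet(11/4, 10, 5)
obs 2: x=1 → posterior Dirichlet(11/4, 11, 5)
obs 3: x=0 → posterior Dirichlet(15/4, 11, 5)
obs 4: x=2 → posterior Dirichlet(15/4, 11, 6)
obs 5: x=1 → posterior Dirichlet(15/4, 12, 6)
obs 6: x=2 → posterior Dirichlet(15/4, 12, 7)
obs 7: x=1 → posterior Dirichlet(15/4, 13, 7)
obs 8: x=2 → posterior Dirichlet(15/4, 13, 8)
obs 9: x=0 → posterior Dirichlet(19/4, 13, 8)
obs 10: x=2 → posterior Dirichlet(19/4, 13, 9)
obs 11: x=2 → posterior Dirichlet(19/4, 13, 10)
obs 12: x=0 → posterior Dirichlet(23/4, 13, 10)
obs 13: x=1 → posterior Dirichlet(23/4, 14, 10)
obs 14: x=2 → posterior Dirichlet(23/4, 14, 11)

40/111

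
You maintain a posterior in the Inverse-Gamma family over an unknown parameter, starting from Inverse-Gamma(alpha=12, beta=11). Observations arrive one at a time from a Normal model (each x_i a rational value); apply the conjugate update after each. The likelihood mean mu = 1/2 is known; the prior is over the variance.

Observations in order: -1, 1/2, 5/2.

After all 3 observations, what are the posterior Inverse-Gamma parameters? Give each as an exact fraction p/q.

alpha=27/2, beta=113/8

obs 1: x=-1 → posterior Inverse-Gamma(25/2, 97/8)
obs 2: x=1/2 → posterior Inverse-Gamma(13, 97/8)
obs 3: x=5/2 → posterior Inverse-Gamma(27/2, 113/8)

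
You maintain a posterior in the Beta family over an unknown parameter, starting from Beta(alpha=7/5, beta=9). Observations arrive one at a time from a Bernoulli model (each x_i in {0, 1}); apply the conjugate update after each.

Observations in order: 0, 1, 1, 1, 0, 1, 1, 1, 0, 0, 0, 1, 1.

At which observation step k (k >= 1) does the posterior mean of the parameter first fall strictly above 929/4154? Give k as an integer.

obs 1: x=0 → posterior Beta(7/5, 10)
obs 2: x=1 → posterior Beta(12/5, 10)
obs 3: x=1 → posterior Beta(17/5, 10)
obs 4: x=1 → posterior Beta(22/5, 10)
obs 5: x=0 → posterior Beta(22/5, 11)
obs 6: x=1 → posterior Beta(27/5, 11)
obs 7: x=1 → posterior Beta(32/5, 11)
obs 8: x=1 → posterior Beta(37/5, 11)
obs 9: x=0 → posterior Beta(37/5, 12)
obs 10: x=0 → posterior Beta(37/5, 13)
obs 11: x=0 → posterior Beta(37/5, 14)
obs 12: x=1 → posterior Beta(42/5, 14)
obs 13: x=1 → posterior Beta(47/5, 14)

k = 3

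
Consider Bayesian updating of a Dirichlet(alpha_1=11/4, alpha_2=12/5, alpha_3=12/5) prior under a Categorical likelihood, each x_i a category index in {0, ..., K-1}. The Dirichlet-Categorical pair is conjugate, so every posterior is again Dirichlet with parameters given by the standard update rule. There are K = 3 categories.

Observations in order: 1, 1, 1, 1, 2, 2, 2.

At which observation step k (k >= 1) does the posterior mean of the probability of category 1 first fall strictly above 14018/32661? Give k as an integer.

obs 1: x=1 → posterior Dirichlet(11/4, 17/5, 12/5)
obs 2: x=1 → posterior Dirichlet(11/4, 22/5, 12/5)
obs 3: x=1 → posterior Dirichlet(11/4, 27/5, 12/5)
obs 4: x=1 → posterior Dirichlet(11/4, 32/5, 12/5)
obs 5: x=2 → posterior Dirichlet(11/4, 32/5, 17/5)
obs 6: x=2 → posterior Dirichlet(11/4, 32/5, 22/5)
obs 7: x=2 → posterior Dirichlet(11/4, 32/5, 27/5)

k = 2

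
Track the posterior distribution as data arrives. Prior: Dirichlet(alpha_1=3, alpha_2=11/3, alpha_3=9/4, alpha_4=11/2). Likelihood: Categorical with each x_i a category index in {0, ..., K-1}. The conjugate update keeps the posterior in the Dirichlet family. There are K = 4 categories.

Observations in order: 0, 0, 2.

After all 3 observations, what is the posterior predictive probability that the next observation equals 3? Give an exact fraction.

6/19

obs 1: x=0 → posterior Dirichlet(4, 11/3, 9/4, 11/2)
obs 2: x=0 → posterior Dirichlet(5, 11/3, 9/4, 11/2)
obs 3: x=2 → posterior Dirichlet(5, 11/3, 13/4, 11/2)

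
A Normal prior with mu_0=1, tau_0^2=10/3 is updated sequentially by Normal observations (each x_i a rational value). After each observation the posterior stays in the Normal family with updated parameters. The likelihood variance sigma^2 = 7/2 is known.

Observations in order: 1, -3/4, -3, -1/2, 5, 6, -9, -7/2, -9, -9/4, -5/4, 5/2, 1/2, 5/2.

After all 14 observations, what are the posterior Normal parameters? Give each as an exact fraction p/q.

obs 1: x=1 → posterior Normal(1, 70/41)
obs 2: x=-3/4 → posterior Normal(26/61, 70/61)
obs 3: x=-3 → posterior Normal(-34/81, 70/81)
obs 4: x=-1/2 → posterior Normal(-44/101, 70/101)
obs 5: x=5 → posterior Normal(56/121, 70/121)
obs 6: x=6 → posterior Normal(176/141, 70/141)
obs 7: x=-9 → posterior Normal(-4/161, 10/23)
obs 8: x=-7/2 → posterior Normal(-74/181, 70/181)
obs 9: x=-9 → posterior Normal(-254/201, 70/201)
obs 10: x=-9/4 → posterior Normal(-23/17, 70/221)
obs 11: x=-5/4 → posterior Normal(-324/241, 70/241)
obs 12: x=5/2 → posterior Normal(-274/261, 70/261)
obs 13: x=1/2 → posterior Normal(-264/281, 70/281)
obs 14: x=5/2 → posterior Normal(-214/301, 10/43)

mu_0=-214/301, tau_0^2=10/43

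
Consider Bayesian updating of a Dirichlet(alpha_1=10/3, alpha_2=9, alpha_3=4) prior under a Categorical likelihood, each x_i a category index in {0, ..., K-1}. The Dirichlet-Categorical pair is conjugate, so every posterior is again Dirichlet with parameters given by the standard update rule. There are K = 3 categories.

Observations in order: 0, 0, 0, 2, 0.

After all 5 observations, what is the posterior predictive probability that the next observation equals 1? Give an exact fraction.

obs 1: x=0 → posterior Dirichlet(13/3, 9, 4)
obs 2: x=0 → posterior Dirichlet(16/3, 9, 4)
obs 3: x=0 → posterior Dirichlet(19/3, 9, 4)
obs 4: x=2 → posterior Dirichlet(19/3, 9, 5)
obs 5: x=0 → posterior Dirichlet(22/3, 9, 5)

27/64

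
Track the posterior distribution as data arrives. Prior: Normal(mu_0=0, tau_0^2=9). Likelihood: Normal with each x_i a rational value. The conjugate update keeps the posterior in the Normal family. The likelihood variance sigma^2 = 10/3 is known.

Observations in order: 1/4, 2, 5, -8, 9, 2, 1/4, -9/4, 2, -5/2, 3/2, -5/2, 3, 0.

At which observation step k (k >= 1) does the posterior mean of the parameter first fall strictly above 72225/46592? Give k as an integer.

k = 3

obs 1: x=1/4 → posterior Normal(27/148, 90/37)
obs 2: x=2 → posterior Normal(243/256, 45/32)
obs 3: x=5 → posterior Normal(783/364, 90/91)
obs 4: x=-8 → posterior Normal(-81/472, 45/59)
obs 5: x=9 → posterior Normal(891/580, 18/29)
obs 6: x=2 → posterior Normal(1107/688, 45/86)
obs 7: x=1/4 → posterior Normal(567/398, 90/199)
obs 8: x=-9/4 → posterior Normal(891/904, 45/113)
obs 9: x=2 → posterior Normal(1107/1012, 90/253)
obs 10: x=-5/2 → posterior Normal(837/1120, 9/28)
obs 11: x=3/2 → posterior Normal(999/1228, 90/307)
obs 12: x=-5/2 → posterior Normal(729/1336, 45/167)
obs 13: x=3 → posterior Normal(1053/1444, 90/361)
obs 14: x=0 → posterior Normal(1053/1552, 45/194)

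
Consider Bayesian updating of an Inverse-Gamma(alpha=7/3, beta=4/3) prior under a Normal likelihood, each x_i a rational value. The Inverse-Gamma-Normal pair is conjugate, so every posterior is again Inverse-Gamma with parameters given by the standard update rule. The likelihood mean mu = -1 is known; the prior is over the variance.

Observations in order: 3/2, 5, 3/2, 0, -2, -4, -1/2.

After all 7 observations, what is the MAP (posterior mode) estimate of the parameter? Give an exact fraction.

749/164

obs 1: x=3/2 → posterior Inverse-Gamma(17/6, 107/24)
obs 2: x=5 → posterior Inverse-Gamma(10/3, 539/24)
obs 3: x=3/2 → posterior Inverse-Gamma(23/6, 307/12)
obs 4: x=0 → posterior Inverse-Gamma(13/3, 313/12)
obs 5: x=-2 → posterior Inverse-Gamma(29/6, 319/12)
obs 6: x=-4 → posterior Inverse-Gamma(16/3, 373/12)
obs 7: x=-1/2 → posterior Inverse-Gamma(35/6, 749/24)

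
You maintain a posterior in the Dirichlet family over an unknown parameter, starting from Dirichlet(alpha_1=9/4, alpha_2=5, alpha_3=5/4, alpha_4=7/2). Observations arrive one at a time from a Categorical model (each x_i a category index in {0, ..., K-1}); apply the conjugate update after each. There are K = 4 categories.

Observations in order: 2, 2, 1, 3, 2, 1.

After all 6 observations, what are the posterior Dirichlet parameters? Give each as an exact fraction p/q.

alpha_1=9/4, alpha_2=7, alpha_3=17/4, alpha_4=9/2

obs 1: x=2 → posterior Dirichlet(9/4, 5, 9/4, 7/2)
obs 2: x=2 → posterior Dirichlet(9/4, 5, 13/4, 7/2)
obs 3: x=1 → posterior Dirichlet(9/4, 6, 13/4, 7/2)
obs 4: x=3 → posterior Dirichlet(9/4, 6, 13/4, 9/2)
obs 5: x=2 → posterior Dirichlet(9/4, 6, 17/4, 9/2)
obs 6: x=1 → posterior Dirichlet(9/4, 7, 17/4, 9/2)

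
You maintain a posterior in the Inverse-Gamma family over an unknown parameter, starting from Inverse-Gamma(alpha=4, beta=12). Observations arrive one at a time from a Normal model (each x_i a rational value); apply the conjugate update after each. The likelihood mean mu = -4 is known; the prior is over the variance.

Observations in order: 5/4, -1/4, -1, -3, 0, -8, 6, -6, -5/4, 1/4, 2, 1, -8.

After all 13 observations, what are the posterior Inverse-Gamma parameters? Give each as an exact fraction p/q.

obs 1: x=5/4 → posterior Inverse-Gamma(9/2, 825/32)
obs 2: x=-1/4 → posterior Inverse-Gamma(5, 525/16)
obs 3: x=-1 → posterior Inverse-Gamma(11/2, 597/16)
obs 4: x=-3 → posterior Inverse-Gamma(6, 605/16)
obs 5: x=0 → posterior Inverse-Gamma(13/2, 733/16)
obs 6: x=-8 → posterior Inverse-Gamma(7, 861/16)
obs 7: x=6 → posterior Inverse-Gamma(15/2, 1661/16)
obs 8: x=-6 → posterior Inverse-Gamma(8, 1693/16)
obs 9: x=-5/4 → posterior Inverse-Gamma(17/2, 3507/32)
obs 10: x=1/4 → posterior Inverse-Gamma(9, 949/8)
obs 11: x=2 → posterior Inverse-Gamma(19/2, 1093/8)
obs 12: x=1 → posterior Inverse-Gamma(10, 1193/8)
obs 13: x=-8 → posterior Inverse-Gamma(21/2, 1257/8)

alpha=21/2, beta=1257/8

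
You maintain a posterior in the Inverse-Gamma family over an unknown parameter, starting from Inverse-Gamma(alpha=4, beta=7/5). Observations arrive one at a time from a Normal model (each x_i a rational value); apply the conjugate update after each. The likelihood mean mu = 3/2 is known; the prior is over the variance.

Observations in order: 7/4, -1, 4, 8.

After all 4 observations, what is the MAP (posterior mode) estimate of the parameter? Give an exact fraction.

obs 1: x=7/4 → posterior Inverse-Gamma(9/2, 229/160)
obs 2: x=-1 → posterior Inverse-Gamma(5, 729/160)
obs 3: x=4 → posterior Inverse-Gamma(11/2, 1229/160)
obs 4: x=8 → posterior Inverse-Gamma(6, 4609/160)

4609/1120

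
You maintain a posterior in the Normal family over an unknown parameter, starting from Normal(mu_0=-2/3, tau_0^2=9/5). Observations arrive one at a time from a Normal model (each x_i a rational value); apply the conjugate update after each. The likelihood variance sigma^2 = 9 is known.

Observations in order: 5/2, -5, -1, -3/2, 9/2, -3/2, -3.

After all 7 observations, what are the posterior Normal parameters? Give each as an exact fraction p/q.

obs 1: x=5/2 → posterior Normal(-5/36, 3/2)
obs 2: x=-5 → posterior Normal(-5/6, 9/7)
obs 3: x=-1 → posterior Normal(-41/48, 9/8)
obs 4: x=-3/2 → posterior Normal(-25/27, 1)
obs 5: x=9/2 → posterior Normal(-23/60, 9/10)
obs 6: x=-3/2 → posterior Normal(-16/33, 9/11)
obs 7: x=-3 → posterior Normal(-25/36, 3/4)

mu_0=-25/36, tau_0^2=3/4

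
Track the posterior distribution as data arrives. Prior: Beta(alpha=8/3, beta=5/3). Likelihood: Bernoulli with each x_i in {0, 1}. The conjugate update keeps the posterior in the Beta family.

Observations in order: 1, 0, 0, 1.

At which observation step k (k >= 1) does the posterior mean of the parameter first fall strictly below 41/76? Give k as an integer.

k = 3

obs 1: x=1 → posterior Beta(11/3, 5/3)
obs 2: x=0 → posterior Beta(11/3, 8/3)
obs 3: x=0 → posterior Beta(11/3, 11/3)
obs 4: x=1 → posterior Beta(14/3, 11/3)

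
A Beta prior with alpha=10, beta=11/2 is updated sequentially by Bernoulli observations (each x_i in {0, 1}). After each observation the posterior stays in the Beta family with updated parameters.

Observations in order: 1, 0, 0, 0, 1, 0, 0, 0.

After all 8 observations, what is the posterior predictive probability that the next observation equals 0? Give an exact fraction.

obs 1: x=1 → posterior Beta(11, 11/2)
obs 2: x=0 → posterior Beta(11, 13/2)
obs 3: x=0 → posterior Beta(11, 15/2)
obs 4: x=0 → posterior Beta(11, 17/2)
obs 5: x=1 → posterior Beta(12, 17/2)
obs 6: x=0 → posterior Beta(12, 19/2)
obs 7: x=0 → posterior Beta(12, 21/2)
obs 8: x=0 → posterior Beta(12, 23/2)

23/47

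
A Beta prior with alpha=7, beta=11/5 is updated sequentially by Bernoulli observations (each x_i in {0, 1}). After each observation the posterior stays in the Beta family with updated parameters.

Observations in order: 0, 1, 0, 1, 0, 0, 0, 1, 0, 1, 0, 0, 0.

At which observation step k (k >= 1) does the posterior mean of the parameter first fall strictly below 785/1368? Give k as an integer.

k = 7

obs 1: x=0 → posterior Beta(7, 16/5)
obs 2: x=1 → posterior Beta(8, 16/5)
obs 3: x=0 → posterior Beta(8, 21/5)
obs 4: x=1 → posterior Beta(9, 21/5)
obs 5: x=0 → posterior Beta(9, 26/5)
obs 6: x=0 → posterior Beta(9, 31/5)
obs 7: x=0 → posterior Beta(9, 36/5)
obs 8: x=1 → posterior Beta(10, 36/5)
obs 9: x=0 → posterior Beta(10, 41/5)
obs 10: x=1 → posterior Beta(11, 41/5)
obs 11: x=0 → posterior Beta(11, 46/5)
obs 12: x=0 → posterior Beta(11, 51/5)
obs 13: x=0 → posterior Beta(11, 56/5)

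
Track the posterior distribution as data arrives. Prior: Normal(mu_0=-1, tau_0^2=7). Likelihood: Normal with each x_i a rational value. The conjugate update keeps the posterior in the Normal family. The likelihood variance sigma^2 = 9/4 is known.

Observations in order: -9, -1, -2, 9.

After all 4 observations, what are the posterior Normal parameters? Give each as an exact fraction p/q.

mu_0=-93/121, tau_0^2=63/121

obs 1: x=-9 → posterior Normal(-261/37, 63/37)
obs 2: x=-1 → posterior Normal(-289/65, 63/65)
obs 3: x=-2 → posterior Normal(-115/31, 21/31)
obs 4: x=9 → posterior Normal(-93/121, 63/121)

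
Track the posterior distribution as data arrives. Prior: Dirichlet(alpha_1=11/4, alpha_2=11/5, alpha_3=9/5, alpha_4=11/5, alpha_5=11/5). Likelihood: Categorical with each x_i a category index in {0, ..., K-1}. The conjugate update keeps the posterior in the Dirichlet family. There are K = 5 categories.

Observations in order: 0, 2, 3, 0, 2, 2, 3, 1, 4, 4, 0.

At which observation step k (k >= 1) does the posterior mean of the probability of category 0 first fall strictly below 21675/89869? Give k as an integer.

k = 9

obs 1: x=0 → posterior Dirichlet(15/4, 11/5, 9/5, 11/5, 11/5)
obs 2: x=2 → posterior Dirichlet(15/4, 11/5, 14/5, 11/5, 11/5)
obs 3: x=3 → posterior Dirichlet(15/4, 11/5, 14/5, 16/5, 11/5)
obs 4: x=0 → posterior Dirichlet(19/4, 11/5, 14/5, 16/5, 11/5)
obs 5: x=2 → posterior Dirichlet(19/4, 11/5, 19/5, 16/5, 11/5)
obs 6: x=2 → posterior Dirichlet(19/4, 11/5, 24/5, 16/5, 11/5)
obs 7: x=3 → posterior Dirichlet(19/4, 11/5, 24/5, 21/5, 11/5)
obs 8: x=1 → posterior Dirichlet(19/4, 16/5, 24/5, 21/5, 11/5)
obs 9: x=4 → posterior Dirichlet(19/4, 16/5, 24/5, 21/5, 16/5)
obs 10: x=4 → posterior Dirichlet(19/4, 16/5, 24/5, 21/5, 21/5)
obs 11: x=0 → posterior Dirichlet(23/4, 16/5, 24/5, 21/5, 21/5)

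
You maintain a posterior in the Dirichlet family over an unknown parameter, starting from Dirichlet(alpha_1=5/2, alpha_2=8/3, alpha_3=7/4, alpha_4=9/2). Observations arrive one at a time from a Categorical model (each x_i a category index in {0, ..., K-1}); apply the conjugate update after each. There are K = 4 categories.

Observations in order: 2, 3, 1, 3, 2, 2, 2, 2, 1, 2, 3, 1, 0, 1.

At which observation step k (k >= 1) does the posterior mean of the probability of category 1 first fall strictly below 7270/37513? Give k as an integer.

obs 1: x=2 → posterior Dirichlet(5/2, 8/3, 11/4, 9/2)
obs 2: x=3 → posterior Dirichlet(5/2, 8/3, 11/4, 11/2)
obs 3: x=1 → posterior Dirichlet(5/2, 11/3, 11/4, 11/2)
obs 4: x=3 → posterior Dirichlet(5/2, 11/3, 11/4, 13/2)
obs 5: x=2 → posterior Dirichlet(5/2, 11/3, 15/4, 13/2)
obs 6: x=2 → posterior Dirichlet(5/2, 11/3, 19/4, 13/2)
obs 7: x=2 → posterior Dirichlet(5/2, 11/3, 23/4, 13/2)
obs 8: x=2 → posterior Dirichlet(5/2, 11/3, 27/4, 13/2)
obs 9: x=1 → posterior Dirichlet(5/2, 14/3, 27/4, 13/2)
obs 10: x=2 → posterior Dirichlet(5/2, 14/3, 31/4, 13/2)
obs 11: x=3 → posterior Dirichlet(5/2, 14/3, 31/4, 15/2)
obs 12: x=1 → posterior Dirichlet(5/2, 17/3, 31/4, 15/2)
obs 13: x=0 → posterior Dirichlet(7/2, 17/3, 31/4, 15/2)
obs 14: x=1 → posterior Dirichlet(7/2, 20/3, 31/4, 15/2)

k = 8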